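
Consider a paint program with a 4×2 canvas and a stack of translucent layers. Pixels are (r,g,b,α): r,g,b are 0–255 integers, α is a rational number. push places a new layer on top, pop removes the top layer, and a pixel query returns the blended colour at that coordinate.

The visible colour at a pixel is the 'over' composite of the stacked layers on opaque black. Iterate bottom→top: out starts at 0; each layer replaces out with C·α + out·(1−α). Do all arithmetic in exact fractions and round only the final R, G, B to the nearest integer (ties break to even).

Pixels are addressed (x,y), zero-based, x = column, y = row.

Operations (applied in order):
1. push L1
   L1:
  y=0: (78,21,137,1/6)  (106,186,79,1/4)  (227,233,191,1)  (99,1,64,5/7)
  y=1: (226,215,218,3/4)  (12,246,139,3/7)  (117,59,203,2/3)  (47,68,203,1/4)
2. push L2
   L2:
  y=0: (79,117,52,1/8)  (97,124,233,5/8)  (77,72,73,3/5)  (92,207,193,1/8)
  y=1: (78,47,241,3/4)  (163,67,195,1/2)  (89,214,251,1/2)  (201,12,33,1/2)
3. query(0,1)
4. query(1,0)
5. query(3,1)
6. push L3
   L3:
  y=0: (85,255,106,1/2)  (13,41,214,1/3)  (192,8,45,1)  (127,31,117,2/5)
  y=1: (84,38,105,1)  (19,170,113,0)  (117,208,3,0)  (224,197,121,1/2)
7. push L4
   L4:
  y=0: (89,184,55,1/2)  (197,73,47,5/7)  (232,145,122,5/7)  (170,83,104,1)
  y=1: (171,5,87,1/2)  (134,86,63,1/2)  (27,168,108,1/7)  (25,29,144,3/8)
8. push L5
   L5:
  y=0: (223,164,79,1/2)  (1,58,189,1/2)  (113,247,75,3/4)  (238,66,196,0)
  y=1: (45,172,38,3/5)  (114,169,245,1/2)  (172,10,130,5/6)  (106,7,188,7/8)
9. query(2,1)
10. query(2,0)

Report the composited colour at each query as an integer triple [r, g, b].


query (0,1) [L1,L2] — begin 0,0,0
L1 α=3/4: [339/2, 645/4, 327/2]
L2 α=3/4: [807/8, 1209/16, 1773/8]
→ [101, 76, 222]

(1,0) stack=L1,L2; from [0,0,0]:
after L1 α=1/4: [53/2, 93/2, 79/4]
after L2 α=5/8: [1129/16, 1519/16, 4897/32]
= [71, 95, 153]

query (3,1) [L1,L2] — begin 0,0,0
+L1 (α=1/4) → [47/4, 17, 203/4]
+L2 (α=1/2) → [851/8, 29/2, 335/8]
= [106, 14, 42]

query (2,1) [L1,L2,L3,L4,L5] — begin 0,0,0
L1 α=2/3: [78, 118/3, 406/3]
L2 α=1/2: [167/2, 380/3, 1159/6]
L3 α=0: [167/2, 380/3, 1159/6]
L4 α=1/7: [528/7, 928/7, 181]
L5 α=5/6: [3274/21, 213/7, 277/2]
= [156, 30, 138]

query (2,0) [L1,L2,L3,L4,L5] — begin 0,0,0
after L1 α=1: [227, 233, 191]
after L2 α=3/5: [137, 682/5, 601/5]
after L3 α=1: [192, 8, 45]
after L4 α=5/7: [1544/7, 741/7, 100]
after L5 α=3/4: [3917/28, 1482/7, 325/4]
= [140, 212, 81]


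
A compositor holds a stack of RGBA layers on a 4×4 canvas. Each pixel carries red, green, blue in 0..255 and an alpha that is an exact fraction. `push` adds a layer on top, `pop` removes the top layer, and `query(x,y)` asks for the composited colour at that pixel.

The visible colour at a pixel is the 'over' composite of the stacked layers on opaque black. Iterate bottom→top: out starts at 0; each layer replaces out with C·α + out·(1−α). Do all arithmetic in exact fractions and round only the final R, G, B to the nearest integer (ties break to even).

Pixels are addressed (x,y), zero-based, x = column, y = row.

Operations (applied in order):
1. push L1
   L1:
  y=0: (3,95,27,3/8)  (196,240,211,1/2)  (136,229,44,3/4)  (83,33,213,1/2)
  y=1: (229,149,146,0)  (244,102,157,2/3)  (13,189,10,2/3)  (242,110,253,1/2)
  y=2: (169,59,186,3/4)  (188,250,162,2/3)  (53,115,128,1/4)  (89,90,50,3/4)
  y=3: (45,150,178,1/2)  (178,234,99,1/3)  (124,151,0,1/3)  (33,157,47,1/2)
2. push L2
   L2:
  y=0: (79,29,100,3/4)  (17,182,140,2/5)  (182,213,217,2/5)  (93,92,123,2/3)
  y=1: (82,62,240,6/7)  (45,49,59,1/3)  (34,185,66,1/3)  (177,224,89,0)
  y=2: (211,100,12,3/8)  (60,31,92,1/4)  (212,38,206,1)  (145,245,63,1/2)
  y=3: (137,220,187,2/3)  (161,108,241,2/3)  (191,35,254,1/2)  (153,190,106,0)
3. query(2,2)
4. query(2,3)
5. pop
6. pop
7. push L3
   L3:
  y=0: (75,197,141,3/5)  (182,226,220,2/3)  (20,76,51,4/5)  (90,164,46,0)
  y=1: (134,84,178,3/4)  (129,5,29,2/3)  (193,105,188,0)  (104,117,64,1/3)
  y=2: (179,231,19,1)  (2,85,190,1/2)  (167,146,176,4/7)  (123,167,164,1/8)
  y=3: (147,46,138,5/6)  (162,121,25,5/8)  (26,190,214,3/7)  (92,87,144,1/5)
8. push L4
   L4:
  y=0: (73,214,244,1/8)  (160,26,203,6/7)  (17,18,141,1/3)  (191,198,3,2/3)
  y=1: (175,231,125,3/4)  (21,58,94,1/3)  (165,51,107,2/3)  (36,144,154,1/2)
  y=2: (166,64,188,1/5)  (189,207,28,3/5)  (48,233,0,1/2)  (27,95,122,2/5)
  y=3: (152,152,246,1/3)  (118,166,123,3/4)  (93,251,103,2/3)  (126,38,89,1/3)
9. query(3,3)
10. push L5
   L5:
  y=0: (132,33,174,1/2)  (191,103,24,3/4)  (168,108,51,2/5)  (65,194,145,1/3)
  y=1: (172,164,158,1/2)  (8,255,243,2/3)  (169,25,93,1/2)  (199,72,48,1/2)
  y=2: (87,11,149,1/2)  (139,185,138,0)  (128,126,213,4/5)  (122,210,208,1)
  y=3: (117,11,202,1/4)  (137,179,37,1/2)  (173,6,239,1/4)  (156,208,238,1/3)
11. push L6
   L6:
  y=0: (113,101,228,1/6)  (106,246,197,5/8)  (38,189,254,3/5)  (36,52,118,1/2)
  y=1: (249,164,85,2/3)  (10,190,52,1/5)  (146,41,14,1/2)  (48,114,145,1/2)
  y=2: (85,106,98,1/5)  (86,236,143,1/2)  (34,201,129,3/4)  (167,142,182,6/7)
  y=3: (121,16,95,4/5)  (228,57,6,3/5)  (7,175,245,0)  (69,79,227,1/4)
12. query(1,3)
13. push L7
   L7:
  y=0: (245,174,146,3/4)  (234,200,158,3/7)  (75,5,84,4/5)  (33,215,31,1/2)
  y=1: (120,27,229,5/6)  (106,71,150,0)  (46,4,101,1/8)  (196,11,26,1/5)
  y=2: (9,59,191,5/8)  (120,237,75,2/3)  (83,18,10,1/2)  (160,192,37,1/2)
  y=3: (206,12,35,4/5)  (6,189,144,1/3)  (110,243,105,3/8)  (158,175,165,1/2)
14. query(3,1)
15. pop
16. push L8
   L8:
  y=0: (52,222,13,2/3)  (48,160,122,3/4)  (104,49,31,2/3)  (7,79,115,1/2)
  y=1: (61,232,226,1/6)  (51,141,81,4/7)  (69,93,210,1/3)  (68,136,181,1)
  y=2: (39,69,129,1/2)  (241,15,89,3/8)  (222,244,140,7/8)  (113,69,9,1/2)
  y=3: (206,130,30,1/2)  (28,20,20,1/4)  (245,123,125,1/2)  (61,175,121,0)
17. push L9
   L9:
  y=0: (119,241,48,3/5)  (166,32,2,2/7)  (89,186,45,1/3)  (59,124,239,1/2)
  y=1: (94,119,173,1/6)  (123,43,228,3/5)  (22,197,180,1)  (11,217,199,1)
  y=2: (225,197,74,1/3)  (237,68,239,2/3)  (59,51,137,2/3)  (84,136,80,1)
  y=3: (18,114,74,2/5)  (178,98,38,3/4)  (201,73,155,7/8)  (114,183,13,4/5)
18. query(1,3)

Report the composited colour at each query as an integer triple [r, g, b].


at x=2,y=2 over L1,L2:
L1 α=1/4: [53/4, 115/4, 32]
L2 α=1: [212, 38, 206]
= [212, 38, 206]

(2,3) stack=L1,L2; from [0,0,0]:
L1 α=1/3: [124/3, 151/3, 0]
L2 α=1/2: [697/6, 128/3, 127]
rounded: [116, 43, 127]

query (3,3) [L3,L4] — begin 0,0,0
after L3 α=1/5: [92/5, 87/5, 144/5]
after L4 α=1/3: [814/15, 364/15, 733/15]
→ [54, 24, 49]

at x=1,y=3 over L3,L4,L5,L6:
after L3 α=5/8: [405/4, 605/8, 125/8]
after L4 α=3/4: [1821/16, 4589/32, 3077/32]
after L5 α=1/2: [4013/32, 10317/64, 4261/64]
after L6 α=3/5: [14957/80, 15789/160, 4837/160]
→ [187, 99, 30]

query (3,1) [L3,L4,L5,L6,L7] — begin 0,0,0
+L3 (α=1/3) → [104/3, 39, 64/3]
+L4 (α=1/2) → [106/3, 183/2, 263/3]
+L5 (α=1/2) → [703/6, 327/4, 407/6]
+L6 (α=1/2) → [991/12, 783/8, 1277/12]
+L7 (α=1/5) → [1579/15, 161/2, 271/3]
= [105, 80, 90]

query (1,3) [L3,L4,L5,L6,L8,L9] — begin 0,0,0
L3 α=5/8: [405/4, 605/8, 125/8]
L4 α=3/4: [1821/16, 4589/32, 3077/32]
L5 α=1/2: [4013/32, 10317/64, 4261/64]
L6 α=3/5: [14957/80, 15789/160, 4837/160]
L8 α=1/4: [47111/320, 50567/640, 17711/640]
L9 α=3/4: [217991/1280, 238727/2560, 90671/2560]
→ [170, 93, 35]


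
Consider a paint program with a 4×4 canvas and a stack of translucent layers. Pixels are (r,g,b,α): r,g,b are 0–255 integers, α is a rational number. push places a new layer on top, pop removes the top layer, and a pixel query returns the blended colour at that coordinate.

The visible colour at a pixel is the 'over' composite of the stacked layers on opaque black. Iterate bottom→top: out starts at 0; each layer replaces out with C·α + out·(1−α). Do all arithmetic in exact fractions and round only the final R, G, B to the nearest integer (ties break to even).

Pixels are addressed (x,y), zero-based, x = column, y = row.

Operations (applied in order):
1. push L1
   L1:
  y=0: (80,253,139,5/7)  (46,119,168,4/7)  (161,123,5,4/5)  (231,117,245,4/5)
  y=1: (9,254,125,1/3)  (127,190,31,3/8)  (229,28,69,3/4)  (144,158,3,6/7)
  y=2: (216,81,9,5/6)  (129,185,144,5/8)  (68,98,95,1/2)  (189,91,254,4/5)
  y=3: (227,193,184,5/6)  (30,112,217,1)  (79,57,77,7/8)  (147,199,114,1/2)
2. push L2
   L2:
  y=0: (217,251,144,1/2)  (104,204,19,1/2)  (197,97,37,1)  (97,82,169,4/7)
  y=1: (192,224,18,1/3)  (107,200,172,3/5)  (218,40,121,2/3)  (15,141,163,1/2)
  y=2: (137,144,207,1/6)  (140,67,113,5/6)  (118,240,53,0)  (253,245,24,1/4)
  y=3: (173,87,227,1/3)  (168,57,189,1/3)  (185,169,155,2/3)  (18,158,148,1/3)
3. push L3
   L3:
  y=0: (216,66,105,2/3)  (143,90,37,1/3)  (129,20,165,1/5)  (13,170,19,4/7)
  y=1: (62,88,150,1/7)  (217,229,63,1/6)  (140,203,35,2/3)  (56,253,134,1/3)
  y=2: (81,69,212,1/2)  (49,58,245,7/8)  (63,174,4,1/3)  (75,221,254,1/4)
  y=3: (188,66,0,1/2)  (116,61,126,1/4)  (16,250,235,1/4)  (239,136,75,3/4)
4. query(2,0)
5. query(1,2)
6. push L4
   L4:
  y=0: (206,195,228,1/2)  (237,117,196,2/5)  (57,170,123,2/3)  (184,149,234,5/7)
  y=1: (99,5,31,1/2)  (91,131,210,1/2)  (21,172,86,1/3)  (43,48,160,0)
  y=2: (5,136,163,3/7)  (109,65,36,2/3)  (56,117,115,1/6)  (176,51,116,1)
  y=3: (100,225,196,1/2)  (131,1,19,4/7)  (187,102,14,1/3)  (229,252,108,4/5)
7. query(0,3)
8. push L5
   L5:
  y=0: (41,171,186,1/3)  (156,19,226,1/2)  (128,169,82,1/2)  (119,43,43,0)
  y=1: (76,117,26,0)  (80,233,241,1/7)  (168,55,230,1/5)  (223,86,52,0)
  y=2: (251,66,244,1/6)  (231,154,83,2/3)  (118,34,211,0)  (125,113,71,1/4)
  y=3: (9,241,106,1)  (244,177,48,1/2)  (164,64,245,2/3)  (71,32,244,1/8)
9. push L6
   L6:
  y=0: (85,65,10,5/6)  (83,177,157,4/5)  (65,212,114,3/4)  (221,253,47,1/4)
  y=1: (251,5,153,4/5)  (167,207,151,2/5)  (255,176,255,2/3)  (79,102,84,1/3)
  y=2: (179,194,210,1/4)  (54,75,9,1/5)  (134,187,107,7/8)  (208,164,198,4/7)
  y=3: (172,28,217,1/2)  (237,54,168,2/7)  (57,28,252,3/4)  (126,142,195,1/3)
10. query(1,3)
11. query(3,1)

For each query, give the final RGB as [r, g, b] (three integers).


query (2,0) [L1,L2,L3] — begin 0,0,0
+L1 (α=4/5) → [644/5, 492/5, 4]
+L2 (α=1) → [197, 97, 37]
+L3 (α=1/5) → [917/5, 408/5, 313/5]
= [183, 82, 63]

at x=1,y=2 over L1,L2,L3:
+L1 (α=5/8) → [645/8, 925/8, 90]
+L2 (α=5/6) → [6245/48, 3605/48, 655/6]
+L3 (α=7/8) → [22709/384, 23093/384, 10945/48]
= [59, 60, 228]

at x=0,y=3 over L1,L2,L3,L4:
+L1 (α=5/6) → [1135/6, 965/6, 460/3]
+L2 (α=1/3) → [1654/9, 1226/9, 1601/9]
+L3 (α=1/2) → [1673/9, 910/9, 1601/18]
+L4 (α=1/2) → [2573/18, 2935/18, 5129/36]
rounded: [143, 163, 142]

(1,3) stack=L1,L2,L3,L4,L5,L6; from [0,0,0]:
+L1 (α=1) → [30, 112, 217]
+L2 (α=1/3) → [76, 281/3, 623/3]
+L3 (α=1/4) → [86, 171/2, 749/4]
+L4 (α=4/7) → [782/7, 521/14, 2551/28]
+L5 (α=1/2) → [1245/7, 2999/28, 3895/56]
+L6 (α=2/7) → [9543/49, 18019/196, 38291/392]
rounded: [195, 92, 98]

at x=3,y=1 over L1,L2,L3,L4,L5,L6:
+L1 (α=6/7) → [864/7, 948/7, 18/7]
+L2 (α=1/2) → [969/14, 1935/14, 1159/14]
+L3 (α=1/3) → [1361/21, 3706/21, 699/7]
+L4 (α=0) → [1361/21, 3706/21, 699/7]
+L5 (α=0) → [1361/21, 3706/21, 699/7]
+L6 (α=1/3) → [4381/63, 9554/63, 662/7]
rounded: [70, 152, 95]


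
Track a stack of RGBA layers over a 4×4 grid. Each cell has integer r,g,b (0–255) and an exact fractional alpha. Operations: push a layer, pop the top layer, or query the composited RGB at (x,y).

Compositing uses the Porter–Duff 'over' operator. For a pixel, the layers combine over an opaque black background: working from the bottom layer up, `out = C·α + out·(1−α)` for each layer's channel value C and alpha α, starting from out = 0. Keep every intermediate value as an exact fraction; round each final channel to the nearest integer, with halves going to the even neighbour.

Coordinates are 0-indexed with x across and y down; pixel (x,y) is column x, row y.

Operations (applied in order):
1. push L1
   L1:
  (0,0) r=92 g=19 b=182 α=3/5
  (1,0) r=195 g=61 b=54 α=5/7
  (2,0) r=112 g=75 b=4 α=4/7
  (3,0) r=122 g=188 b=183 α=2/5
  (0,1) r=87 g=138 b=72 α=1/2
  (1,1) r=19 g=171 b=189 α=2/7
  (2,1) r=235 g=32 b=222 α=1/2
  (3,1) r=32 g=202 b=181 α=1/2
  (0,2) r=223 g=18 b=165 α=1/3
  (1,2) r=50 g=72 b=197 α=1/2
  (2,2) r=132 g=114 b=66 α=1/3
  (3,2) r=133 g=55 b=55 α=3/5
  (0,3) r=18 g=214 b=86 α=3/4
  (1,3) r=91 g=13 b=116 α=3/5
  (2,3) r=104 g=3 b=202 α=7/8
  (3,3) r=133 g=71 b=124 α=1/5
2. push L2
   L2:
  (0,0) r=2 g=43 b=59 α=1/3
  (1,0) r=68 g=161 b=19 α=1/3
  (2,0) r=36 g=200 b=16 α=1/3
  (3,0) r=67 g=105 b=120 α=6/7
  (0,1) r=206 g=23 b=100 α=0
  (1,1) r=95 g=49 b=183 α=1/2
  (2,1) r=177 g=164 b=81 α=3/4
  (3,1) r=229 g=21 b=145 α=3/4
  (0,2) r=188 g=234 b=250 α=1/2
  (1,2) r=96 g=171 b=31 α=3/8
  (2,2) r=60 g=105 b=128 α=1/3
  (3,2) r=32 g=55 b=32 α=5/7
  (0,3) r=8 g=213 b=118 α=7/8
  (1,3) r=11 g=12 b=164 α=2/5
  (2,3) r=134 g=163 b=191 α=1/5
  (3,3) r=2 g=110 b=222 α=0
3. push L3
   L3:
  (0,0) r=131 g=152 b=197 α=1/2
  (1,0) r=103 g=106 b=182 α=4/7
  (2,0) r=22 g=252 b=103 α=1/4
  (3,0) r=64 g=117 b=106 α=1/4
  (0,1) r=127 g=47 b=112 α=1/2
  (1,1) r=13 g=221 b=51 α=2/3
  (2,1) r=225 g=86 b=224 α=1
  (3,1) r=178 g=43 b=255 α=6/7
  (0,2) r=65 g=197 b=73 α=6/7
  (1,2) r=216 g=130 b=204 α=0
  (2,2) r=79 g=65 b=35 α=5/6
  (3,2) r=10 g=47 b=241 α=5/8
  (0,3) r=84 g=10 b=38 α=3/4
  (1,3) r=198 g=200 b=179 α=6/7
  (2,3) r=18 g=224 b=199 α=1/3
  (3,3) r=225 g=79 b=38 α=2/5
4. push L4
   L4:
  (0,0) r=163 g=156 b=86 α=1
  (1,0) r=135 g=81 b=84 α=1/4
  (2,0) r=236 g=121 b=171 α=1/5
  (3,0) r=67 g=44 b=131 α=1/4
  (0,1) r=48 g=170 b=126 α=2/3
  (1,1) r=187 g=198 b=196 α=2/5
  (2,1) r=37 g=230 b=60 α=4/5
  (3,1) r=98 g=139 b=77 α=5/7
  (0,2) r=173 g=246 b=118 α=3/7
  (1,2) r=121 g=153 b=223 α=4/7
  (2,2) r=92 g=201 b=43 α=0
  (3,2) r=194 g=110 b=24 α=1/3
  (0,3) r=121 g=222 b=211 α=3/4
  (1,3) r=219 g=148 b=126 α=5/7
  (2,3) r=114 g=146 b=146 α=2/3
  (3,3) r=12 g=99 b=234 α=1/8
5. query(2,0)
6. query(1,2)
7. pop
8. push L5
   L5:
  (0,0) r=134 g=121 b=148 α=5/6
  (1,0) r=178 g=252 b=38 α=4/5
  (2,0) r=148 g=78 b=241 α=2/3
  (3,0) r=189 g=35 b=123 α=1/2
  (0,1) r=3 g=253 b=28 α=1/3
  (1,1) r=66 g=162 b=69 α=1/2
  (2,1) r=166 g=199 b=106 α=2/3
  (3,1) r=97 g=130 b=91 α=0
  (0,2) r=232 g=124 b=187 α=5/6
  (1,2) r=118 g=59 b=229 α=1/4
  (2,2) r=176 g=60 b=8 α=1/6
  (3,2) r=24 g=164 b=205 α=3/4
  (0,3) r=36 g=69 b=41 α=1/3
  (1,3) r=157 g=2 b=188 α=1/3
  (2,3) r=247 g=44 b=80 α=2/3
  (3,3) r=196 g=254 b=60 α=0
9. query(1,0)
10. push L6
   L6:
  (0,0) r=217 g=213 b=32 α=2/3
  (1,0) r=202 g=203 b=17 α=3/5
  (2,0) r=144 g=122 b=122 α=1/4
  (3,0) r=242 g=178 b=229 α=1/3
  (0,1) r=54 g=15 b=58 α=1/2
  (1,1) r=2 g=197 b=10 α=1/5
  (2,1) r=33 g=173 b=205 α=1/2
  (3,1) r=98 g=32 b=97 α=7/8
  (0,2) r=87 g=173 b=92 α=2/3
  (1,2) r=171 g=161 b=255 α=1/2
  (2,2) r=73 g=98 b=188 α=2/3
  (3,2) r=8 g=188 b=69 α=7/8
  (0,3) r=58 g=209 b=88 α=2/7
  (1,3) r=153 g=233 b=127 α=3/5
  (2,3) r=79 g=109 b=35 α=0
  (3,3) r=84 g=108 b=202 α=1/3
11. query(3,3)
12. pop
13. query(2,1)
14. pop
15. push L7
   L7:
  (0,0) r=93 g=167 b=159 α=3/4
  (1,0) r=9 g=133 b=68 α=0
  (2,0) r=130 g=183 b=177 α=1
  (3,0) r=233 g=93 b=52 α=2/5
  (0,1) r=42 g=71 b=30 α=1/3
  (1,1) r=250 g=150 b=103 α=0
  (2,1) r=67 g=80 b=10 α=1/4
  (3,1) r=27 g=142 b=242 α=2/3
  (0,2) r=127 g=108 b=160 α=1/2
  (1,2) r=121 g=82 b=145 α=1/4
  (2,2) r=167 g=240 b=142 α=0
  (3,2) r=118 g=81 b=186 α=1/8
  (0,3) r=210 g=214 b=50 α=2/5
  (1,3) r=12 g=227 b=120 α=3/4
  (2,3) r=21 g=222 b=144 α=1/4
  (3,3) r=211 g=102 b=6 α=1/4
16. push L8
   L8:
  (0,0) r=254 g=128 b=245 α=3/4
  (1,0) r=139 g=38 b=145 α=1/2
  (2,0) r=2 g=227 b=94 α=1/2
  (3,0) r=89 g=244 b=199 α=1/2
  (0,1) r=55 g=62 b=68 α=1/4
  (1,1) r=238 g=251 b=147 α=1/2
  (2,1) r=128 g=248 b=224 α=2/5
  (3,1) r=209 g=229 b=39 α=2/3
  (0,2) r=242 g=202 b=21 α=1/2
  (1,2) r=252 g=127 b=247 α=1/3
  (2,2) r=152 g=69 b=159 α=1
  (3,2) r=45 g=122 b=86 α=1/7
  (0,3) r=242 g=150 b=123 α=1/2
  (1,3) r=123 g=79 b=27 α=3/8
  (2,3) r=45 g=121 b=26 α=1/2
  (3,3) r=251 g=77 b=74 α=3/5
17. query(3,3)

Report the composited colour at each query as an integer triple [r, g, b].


query (2,0) [L1,L2,L3,L4] — begin 0,0,0
after L1 α=4/7: [64, 300/7, 16/7]
after L2 α=1/3: [164/3, 2000/21, 48/7]
after L3 α=1/4: [93/2, 941/7, 865/28]
after L4 α=1/5: [422/5, 4611/35, 2062/35]
→ [84, 132, 59]

(1,2) stack=L1,L2,L3,L4; from [0,0,0]:
+L1 (α=1/2) → [25, 36, 197/2]
+L2 (α=3/8) → [413/8, 693/8, 1171/16]
+L3 (α=0) → [413/8, 693/8, 1171/16]
+L4 (α=4/7) → [5111/56, 6975/56, 17785/112]
= [91, 125, 159]

(1,0) stack=L1,L2,L3,L5; from [0,0,0]:
L1 α=5/7: [975/7, 305/7, 270/7]
L2 α=1/3: [2426/21, 579/7, 673/21]
L3 α=4/7: [5310/49, 4705/49, 5769/49]
L5 α=4/5: [40198/245, 54097/245, 13217/245]
→ [164, 221, 54]

at x=3,y=3 over L1,L2,L3,L5,L6:
+L1 (α=1/5) → [133/5, 71/5, 124/5]
+L2 (α=0) → [133/5, 71/5, 124/5]
+L3 (α=2/5) → [2649/25, 1003/25, 752/25]
+L5 (α=0) → [2649/25, 1003/25, 752/25]
+L6 (α=1/3) → [2466/25, 4706/75, 6554/75]
rounded: [99, 63, 87]

at x=2,y=1 over L1,L2,L3,L5:
L1 α=1/2: [235/2, 16, 111]
L2 α=3/4: [1297/8, 127, 177/2]
L3 α=1: [225, 86, 224]
L5 α=2/3: [557/3, 484/3, 436/3]
rounded: [186, 161, 145]

(3,3) stack=L1,L2,L3,L7,L8; from [0,0,0]:
+L1 (α=1/5) → [133/5, 71/5, 124/5]
+L2 (α=0) → [133/5, 71/5, 124/5]
+L3 (α=2/5) → [2649/25, 1003/25, 752/25]
+L7 (α=1/4) → [6611/50, 5559/100, 1203/50]
+L8 (α=3/5) → [25436/125, 17109/250, 6753/125]
→ [203, 68, 54]


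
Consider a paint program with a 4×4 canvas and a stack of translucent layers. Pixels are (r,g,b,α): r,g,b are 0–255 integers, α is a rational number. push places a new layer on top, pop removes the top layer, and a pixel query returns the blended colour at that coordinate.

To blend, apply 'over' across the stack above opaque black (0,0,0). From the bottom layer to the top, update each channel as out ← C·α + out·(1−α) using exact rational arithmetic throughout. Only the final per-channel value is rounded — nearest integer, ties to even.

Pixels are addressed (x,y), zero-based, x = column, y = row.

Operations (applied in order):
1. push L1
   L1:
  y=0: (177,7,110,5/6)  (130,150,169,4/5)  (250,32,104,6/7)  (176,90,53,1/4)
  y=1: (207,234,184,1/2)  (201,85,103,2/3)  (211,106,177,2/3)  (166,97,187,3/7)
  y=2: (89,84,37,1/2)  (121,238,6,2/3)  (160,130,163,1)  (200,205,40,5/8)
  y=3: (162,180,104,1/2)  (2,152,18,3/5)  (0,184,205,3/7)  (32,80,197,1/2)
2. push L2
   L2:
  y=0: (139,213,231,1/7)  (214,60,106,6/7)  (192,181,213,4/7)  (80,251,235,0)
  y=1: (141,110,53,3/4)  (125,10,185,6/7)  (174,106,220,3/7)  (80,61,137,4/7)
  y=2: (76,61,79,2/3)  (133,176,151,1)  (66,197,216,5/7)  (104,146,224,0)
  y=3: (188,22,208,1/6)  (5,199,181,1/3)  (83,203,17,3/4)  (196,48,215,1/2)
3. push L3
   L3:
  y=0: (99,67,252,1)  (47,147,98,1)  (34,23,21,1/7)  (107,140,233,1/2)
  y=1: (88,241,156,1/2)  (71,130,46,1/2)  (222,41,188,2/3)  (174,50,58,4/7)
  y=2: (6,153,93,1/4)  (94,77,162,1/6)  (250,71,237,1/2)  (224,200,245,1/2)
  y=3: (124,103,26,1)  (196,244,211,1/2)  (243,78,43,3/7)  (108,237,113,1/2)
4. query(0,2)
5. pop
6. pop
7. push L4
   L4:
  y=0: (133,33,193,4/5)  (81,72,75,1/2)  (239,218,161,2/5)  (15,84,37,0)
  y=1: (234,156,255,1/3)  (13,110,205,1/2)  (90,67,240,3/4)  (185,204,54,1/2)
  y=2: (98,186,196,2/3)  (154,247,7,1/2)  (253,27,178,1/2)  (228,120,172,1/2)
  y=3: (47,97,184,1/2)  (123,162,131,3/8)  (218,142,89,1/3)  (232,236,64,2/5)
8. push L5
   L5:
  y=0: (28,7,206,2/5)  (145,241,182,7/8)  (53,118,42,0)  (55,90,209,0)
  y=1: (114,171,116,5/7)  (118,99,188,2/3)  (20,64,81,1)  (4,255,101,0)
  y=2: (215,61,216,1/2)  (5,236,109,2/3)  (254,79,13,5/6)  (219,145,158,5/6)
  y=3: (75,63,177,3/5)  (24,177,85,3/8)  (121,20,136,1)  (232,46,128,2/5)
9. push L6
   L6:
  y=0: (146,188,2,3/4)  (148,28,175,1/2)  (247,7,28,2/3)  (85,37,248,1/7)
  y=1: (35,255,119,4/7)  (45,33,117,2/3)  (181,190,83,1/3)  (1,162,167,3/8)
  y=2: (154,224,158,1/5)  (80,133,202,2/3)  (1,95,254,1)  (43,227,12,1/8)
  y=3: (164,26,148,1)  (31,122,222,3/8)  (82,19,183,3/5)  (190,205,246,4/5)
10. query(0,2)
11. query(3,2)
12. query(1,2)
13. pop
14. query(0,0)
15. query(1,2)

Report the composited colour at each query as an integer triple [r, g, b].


(0,2) stack=L1,L2,L3; from [0,0,0]:
after L1 α=1/2: [89/2, 42, 37/2]
after L2 α=2/3: [131/2, 164/3, 353/6]
after L3 α=1/4: [405/8, 317/4, 539/8]
= [51, 79, 67]

query (0,2) [L1,L4,L5,L6] — begin 0,0,0
L1 α=1/2: [89/2, 42, 37/2]
L4 α=2/3: [481/6, 138, 821/6]
L5 α=1/2: [1771/12, 199/2, 2117/12]
L6 α=1/5: [2233/15, 622/5, 2591/15]
= [149, 124, 173]

query (3,2) [L1,L4,L5,L6] — begin 0,0,0
L1 α=5/8: [125, 1025/8, 25]
L4 α=1/2: [353/2, 1985/16, 197/2]
L5 α=5/6: [2543/12, 13585/96, 1777/12]
L6 α=1/8: [18317/96, 116887/768, 12583/96]
= [191, 152, 131]

query (1,2) [L1,L4,L5,L6] — begin 0,0,0
L1 α=2/3: [242/3, 476/3, 4]
L4 α=1/2: [352/3, 1217/6, 11/2]
L5 α=2/3: [382/9, 4049/18, 149/2]
L6 α=2/3: [1822/27, 8837/54, 319/2]
→ [67, 164, 160]

(0,0) stack=L1,L4,L5; from [0,0,0]:
L1 α=5/6: [295/2, 35/6, 275/3]
L4 α=4/5: [1359/10, 827/30, 2591/15]
L5 α=2/5: [4637/50, 967/50, 4651/25]
rounded: [93, 19, 186]

at x=1,y=2 over L1,L4,L5:
L1 α=2/3: [242/3, 476/3, 4]
L4 α=1/2: [352/3, 1217/6, 11/2]
L5 α=2/3: [382/9, 4049/18, 149/2]
rounded: [42, 225, 74]


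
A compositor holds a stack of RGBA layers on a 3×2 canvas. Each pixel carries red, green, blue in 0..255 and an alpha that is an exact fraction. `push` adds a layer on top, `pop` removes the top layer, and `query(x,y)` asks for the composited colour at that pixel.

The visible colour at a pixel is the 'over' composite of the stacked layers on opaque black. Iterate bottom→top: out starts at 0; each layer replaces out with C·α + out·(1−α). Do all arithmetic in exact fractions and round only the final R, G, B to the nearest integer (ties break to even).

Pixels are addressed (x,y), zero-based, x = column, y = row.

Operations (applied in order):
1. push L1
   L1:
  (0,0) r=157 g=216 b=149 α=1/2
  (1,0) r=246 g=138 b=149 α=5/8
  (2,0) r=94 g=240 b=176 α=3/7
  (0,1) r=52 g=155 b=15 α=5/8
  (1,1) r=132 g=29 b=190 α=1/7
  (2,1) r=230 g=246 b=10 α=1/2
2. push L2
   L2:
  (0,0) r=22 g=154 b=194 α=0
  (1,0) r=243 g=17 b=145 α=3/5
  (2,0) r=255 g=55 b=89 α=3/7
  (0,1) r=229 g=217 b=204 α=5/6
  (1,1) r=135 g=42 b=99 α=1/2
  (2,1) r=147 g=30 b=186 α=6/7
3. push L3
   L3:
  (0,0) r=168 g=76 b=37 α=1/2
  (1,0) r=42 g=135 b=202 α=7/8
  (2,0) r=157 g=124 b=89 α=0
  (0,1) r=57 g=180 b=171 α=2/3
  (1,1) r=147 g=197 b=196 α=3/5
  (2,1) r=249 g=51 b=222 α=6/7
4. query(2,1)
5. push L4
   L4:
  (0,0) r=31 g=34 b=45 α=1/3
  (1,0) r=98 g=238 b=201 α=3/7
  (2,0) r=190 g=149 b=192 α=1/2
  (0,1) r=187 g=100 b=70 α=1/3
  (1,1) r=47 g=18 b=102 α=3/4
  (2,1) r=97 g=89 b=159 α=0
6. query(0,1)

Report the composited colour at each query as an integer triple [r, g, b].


(2,1) stack=L1,L2,L3; from [0,0,0]:
L1 α=1/2: [115, 123, 5]
L2 α=6/7: [997/7, 303/7, 1121/7]
L3 α=6/7: [11455/49, 2445/49, 10445/49]
= [234, 50, 213]

at x=0,y=1 over L1,L2,L3,L4:
after L1 α=5/8: [65/2, 775/8, 75/8]
after L2 α=5/6: [785/4, 9455/48, 2745/16]
after L3 α=2/3: [1241/12, 26735/144, 2739/16]
after L4 α=1/3: [2363/18, 33935/216, 3299/24]
rounded: [131, 157, 137]


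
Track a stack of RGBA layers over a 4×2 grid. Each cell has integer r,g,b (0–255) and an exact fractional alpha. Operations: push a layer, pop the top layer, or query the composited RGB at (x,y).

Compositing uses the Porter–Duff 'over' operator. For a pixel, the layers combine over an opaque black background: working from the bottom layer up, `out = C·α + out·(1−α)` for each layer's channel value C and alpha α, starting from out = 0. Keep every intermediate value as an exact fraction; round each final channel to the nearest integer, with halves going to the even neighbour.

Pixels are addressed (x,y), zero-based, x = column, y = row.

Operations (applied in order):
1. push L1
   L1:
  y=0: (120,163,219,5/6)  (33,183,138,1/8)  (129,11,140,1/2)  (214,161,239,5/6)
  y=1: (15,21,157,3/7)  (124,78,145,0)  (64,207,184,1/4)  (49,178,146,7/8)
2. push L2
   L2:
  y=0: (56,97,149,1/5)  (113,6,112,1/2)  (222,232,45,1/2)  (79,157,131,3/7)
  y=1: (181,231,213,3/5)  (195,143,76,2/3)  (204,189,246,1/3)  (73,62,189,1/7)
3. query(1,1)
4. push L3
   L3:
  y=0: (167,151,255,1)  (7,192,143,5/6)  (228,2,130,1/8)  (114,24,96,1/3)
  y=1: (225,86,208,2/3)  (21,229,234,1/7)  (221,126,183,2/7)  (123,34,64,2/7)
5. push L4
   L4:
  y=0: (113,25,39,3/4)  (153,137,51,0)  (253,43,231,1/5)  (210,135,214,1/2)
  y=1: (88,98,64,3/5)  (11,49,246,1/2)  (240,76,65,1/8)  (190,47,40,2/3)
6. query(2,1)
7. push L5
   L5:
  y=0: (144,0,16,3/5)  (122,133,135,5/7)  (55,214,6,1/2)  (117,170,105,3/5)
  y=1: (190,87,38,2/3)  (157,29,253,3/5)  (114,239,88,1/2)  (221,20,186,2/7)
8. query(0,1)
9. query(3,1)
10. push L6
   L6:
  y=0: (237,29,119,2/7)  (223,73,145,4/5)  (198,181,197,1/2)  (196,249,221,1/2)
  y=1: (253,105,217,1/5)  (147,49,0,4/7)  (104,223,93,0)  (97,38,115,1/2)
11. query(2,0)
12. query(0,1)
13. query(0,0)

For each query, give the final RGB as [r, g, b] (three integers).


at x=1,y=1 over L1,L2:
after L1 α=0: [0, 0, 0]
after L2 α=2/3: [130, 286/3, 152/3]
→ [130, 95, 51]

query (2,1) [L1,L2,L3,L4] — begin 0,0,0
after L1 α=1/4: [16, 207/4, 46]
after L2 α=1/3: [236/3, 195/2, 338/3]
after L3 α=2/7: [358/3, 1479/14, 2788/21]
after L4 α=1/8: [1613/12, 1631/16, 2983/24]
= [134, 102, 124]

query (0,1) [L1,L2,L3,L4,L5] — begin 0,0,0
L1 α=3/7: [45/7, 9, 471/7]
L2 α=3/5: [3891/35, 711/5, 1083/7]
L3 α=2/3: [6547/35, 1571/15, 3995/21]
L4 α=3/5: [22334/175, 7552/75, 12022/105]
L5 α=2/3: [88834/525, 20602/225, 20002/315]
→ [169, 92, 63]

at x=3,y=1 over L1,L2,L3,L4,L5:
+L1 (α=7/8) → [343/8, 623/4, 511/4]
+L2 (α=1/7) → [1321/28, 1993/14, 273/2]
+L3 (α=2/7) → [13493/196, 10917/98, 1621/14]
+L4 (α=2/3) → [87973/588, 20129/294, 2741/42]
+L5 (α=2/7) → [699761/4116, 112405/2058, 29329/294]
rounded: [170, 55, 100]

(2,0) stack=L1,L2,L3,L4,L5,L6; from [0,0,0]:
+L1 (α=1/2) → [129/2, 11/2, 70]
+L2 (α=1/2) → [573/4, 475/4, 115/2]
+L3 (α=1/8) → [4923/32, 3333/32, 1065/16]
+L4 (α=1/5) → [6947/40, 3677/40, 1989/20]
+L5 (α=1/2) → [9147/80, 12237/80, 2109/40]
+L6 (α=1/2) → [24987/160, 26717/160, 9989/80]
rounded: [156, 167, 125]

query (0,1) [L1,L2,L3,L4,L5,L6] — begin 0,0,0
after L1 α=3/7: [45/7, 9, 471/7]
after L2 α=3/5: [3891/35, 711/5, 1083/7]
after L3 α=2/3: [6547/35, 1571/15, 3995/21]
after L4 α=3/5: [22334/175, 7552/75, 12022/105]
after L5 α=2/3: [88834/525, 20602/225, 20002/315]
after L6 α=1/5: [488161/2625, 106033/1125, 148363/1575]
rounded: [186, 94, 94]

(0,0) stack=L1,L2,L3,L4,L5,L6; from [0,0,0]:
+L1 (α=5/6) → [100, 815/6, 365/2]
+L2 (α=1/5) → [456/5, 1921/15, 879/5]
+L3 (α=1) → [167, 151, 255]
+L4 (α=3/4) → [253/2, 113/2, 93]
+L5 (α=3/5) → [137, 113/5, 234/5]
+L6 (α=2/7) → [1159/7, 171/7, 472/7]
= [166, 24, 67]


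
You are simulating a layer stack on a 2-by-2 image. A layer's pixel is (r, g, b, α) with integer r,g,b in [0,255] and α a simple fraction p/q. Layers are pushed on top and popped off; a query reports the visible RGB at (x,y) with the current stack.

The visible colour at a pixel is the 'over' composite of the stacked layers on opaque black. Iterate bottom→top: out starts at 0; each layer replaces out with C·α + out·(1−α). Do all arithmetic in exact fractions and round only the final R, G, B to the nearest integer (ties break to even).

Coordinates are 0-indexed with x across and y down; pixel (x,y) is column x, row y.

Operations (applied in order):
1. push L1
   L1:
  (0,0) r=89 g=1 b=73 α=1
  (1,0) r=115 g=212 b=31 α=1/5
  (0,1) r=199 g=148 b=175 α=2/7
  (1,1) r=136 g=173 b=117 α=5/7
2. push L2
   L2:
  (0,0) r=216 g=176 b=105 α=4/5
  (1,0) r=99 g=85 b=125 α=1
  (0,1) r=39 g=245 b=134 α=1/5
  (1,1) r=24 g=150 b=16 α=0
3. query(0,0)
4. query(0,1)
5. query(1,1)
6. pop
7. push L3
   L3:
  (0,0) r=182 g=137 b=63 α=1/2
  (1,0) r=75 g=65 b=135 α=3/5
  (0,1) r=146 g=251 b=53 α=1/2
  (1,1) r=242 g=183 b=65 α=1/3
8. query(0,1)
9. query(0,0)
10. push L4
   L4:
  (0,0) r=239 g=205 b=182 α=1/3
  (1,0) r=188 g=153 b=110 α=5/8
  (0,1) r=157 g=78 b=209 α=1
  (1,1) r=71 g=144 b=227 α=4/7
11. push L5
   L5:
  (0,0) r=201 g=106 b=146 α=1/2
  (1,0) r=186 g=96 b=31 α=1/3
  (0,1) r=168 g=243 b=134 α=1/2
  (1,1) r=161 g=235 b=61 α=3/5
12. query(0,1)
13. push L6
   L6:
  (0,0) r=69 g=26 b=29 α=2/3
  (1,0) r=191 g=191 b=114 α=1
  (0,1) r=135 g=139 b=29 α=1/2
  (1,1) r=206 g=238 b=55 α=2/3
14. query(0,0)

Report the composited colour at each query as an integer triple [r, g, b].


query (0,0) [L1,L2] — begin 0,0,0
after L1 α=1: [89, 1, 73]
after L2 α=4/5: [953/5, 141, 493/5]
= [191, 141, 99]

(0,1) stack=L1,L2; from [0,0,0]:
L1 α=2/7: [398/7, 296/7, 50]
L2 α=1/5: [373/7, 2899/35, 334/5]
→ [53, 83, 67]

query (1,1) [L1,L2] — begin 0,0,0
L1 α=5/7: [680/7, 865/7, 585/7]
L2 α=0: [680/7, 865/7, 585/7]
→ [97, 124, 84]

(0,1) stack=L1,L3; from [0,0,0]:
after L1 α=2/7: [398/7, 296/7, 50]
after L3 α=1/2: [710/7, 2053/14, 103/2]
rounded: [101, 147, 52]

at x=0,y=0 over L1,L3:
L1 α=1: [89, 1, 73]
L3 α=1/2: [271/2, 69, 68]
= [136, 69, 68]

query (0,1) [L1,L3,L4,L5] — begin 0,0,0
L1 α=2/7: [398/7, 296/7, 50]
L3 α=1/2: [710/7, 2053/14, 103/2]
L4 α=1: [157, 78, 209]
L5 α=1/2: [325/2, 321/2, 343/2]
= [162, 160, 172]

at x=0,y=0 over L1,L3,L4,L5,L6:
after L1 α=1: [89, 1, 73]
after L3 α=1/2: [271/2, 69, 68]
after L4 α=1/3: [170, 343/3, 106]
after L5 α=1/2: [371/2, 661/6, 126]
after L6 α=2/3: [647/6, 973/18, 184/3]
= [108, 54, 61]


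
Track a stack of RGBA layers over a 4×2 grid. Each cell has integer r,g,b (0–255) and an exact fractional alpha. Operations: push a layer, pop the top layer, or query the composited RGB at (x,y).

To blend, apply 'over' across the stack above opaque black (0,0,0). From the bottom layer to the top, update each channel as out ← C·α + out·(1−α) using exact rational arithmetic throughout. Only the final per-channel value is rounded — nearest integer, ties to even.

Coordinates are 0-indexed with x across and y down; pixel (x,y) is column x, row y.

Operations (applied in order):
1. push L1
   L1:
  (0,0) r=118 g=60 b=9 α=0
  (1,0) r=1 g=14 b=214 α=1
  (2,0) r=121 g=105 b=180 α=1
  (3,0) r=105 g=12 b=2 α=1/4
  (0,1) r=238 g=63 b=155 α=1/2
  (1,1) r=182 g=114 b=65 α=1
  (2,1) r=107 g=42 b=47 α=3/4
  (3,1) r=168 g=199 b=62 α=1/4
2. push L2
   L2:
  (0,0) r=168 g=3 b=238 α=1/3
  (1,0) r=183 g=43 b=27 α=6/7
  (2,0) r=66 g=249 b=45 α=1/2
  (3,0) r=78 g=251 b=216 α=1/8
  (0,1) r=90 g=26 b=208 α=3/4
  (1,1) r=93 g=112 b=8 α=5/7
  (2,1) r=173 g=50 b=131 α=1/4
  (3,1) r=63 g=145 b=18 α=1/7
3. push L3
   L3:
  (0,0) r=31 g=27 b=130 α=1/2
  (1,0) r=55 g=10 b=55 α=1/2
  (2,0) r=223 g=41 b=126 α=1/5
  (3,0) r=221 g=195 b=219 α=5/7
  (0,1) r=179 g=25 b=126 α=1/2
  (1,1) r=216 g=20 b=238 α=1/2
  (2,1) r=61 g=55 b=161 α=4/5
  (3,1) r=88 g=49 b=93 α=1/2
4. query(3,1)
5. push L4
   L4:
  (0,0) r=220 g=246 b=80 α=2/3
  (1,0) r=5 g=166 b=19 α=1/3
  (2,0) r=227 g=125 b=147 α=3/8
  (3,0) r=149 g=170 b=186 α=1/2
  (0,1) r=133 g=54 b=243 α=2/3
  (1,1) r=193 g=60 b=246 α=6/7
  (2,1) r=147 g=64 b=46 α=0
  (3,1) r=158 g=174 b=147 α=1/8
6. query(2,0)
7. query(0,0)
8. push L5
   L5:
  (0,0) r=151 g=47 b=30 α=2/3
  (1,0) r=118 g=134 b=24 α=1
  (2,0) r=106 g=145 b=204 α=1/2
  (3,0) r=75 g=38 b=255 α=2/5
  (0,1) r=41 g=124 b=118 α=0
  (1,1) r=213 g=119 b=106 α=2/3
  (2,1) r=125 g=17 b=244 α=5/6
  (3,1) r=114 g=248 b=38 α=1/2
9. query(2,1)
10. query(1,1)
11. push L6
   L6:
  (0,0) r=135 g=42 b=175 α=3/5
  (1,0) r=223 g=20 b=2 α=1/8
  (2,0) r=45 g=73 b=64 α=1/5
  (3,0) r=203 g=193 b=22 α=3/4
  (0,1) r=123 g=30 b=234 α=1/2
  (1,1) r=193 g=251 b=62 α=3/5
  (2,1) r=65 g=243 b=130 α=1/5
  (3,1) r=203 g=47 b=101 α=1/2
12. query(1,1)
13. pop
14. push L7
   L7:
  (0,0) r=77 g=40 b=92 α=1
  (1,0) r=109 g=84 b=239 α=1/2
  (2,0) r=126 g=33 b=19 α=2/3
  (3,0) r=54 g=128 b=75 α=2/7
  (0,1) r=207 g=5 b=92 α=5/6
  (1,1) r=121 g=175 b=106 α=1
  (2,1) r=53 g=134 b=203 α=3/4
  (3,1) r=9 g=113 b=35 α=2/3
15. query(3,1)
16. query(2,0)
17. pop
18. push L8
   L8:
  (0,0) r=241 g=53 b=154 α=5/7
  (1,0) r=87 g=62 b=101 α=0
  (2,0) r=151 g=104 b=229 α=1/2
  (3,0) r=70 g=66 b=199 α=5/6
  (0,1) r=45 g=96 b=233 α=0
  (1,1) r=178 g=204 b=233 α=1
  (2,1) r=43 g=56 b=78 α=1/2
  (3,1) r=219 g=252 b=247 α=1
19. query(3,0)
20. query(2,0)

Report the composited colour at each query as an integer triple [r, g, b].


query (3,1) [L1,L2,L3] — begin 0,0,0
after L1 α=1/4: [42, 199/4, 31/2]
after L2 α=1/7: [45, 887/14, 111/7]
after L3 α=1/2: [133/2, 1573/28, 381/7]
rounded: [66, 56, 54]

query (2,0) [L1,L2,L3,L4] — begin 0,0,0
L1 α=1: [121, 105, 180]
L2 α=1/2: [187/2, 177, 225/2]
L3 α=1/5: [597/5, 749/5, 576/5]
L4 α=3/8: [639/4, 281/2, 1017/8]
rounded: [160, 140, 127]

(0,0) stack=L1,L2,L3,L4; from [0,0,0]:
+L1 (α=0) → [0, 0, 0]
+L2 (α=1/3) → [56, 1, 238/3]
+L3 (α=1/2) → [87/2, 14, 314/3]
+L4 (α=2/3) → [967/6, 506/3, 794/9]
rounded: [161, 169, 88]

(2,1) stack=L1,L2,L3,L4,L5; from [0,0,0]:
L1 α=3/4: [321/4, 63/2, 141/4]
L2 α=1/4: [1655/16, 289/8, 947/16]
L3 α=4/5: [5559/80, 2049/40, 11251/80]
L4 α=0: [5559/80, 2049/40, 11251/80]
L5 α=5/6: [55559/480, 5449/240, 108851/480]
→ [116, 23, 227]

(1,1) stack=L1,L2,L3,L4,L5; from [0,0,0]:
+L1 (α=1) → [182, 114, 65]
+L2 (α=5/7) → [829/7, 788/7, 170/7]
+L3 (α=1/2) → [2341/14, 464/7, 918/7]
+L4 (α=6/7) → [18553/98, 2984/49, 11250/49]
+L5 (α=2/3) → [60301/294, 4882/49, 21638/147]
rounded: [205, 100, 147]

at x=1,y=1 over L1,L2,L3,L4,L5,L6:
after L1 α=1: [182, 114, 65]
after L2 α=5/7: [829/7, 788/7, 170/7]
after L3 α=1/2: [2341/14, 464/7, 918/7]
after L4 α=6/7: [18553/98, 2984/49, 11250/49]
after L5 α=2/3: [60301/294, 4882/49, 21638/147]
after L6 α=3/5: [145414/735, 46661/245, 70618/735]
rounded: [198, 190, 96]

(3,1) stack=L1,L2,L3,L4,L5,L7; from [0,0,0]:
L1 α=1/4: [42, 199/4, 31/2]
L2 α=1/7: [45, 887/14, 111/7]
L3 α=1/2: [133/2, 1573/28, 381/7]
L4 α=1/8: [1247/16, 2269/32, 66]
L5 α=1/2: [3071/32, 10205/64, 52]
L7 α=2/3: [3647/96, 8223/64, 122/3]
= [38, 128, 41]

at x=2,y=0 over L1,L2,L3,L4,L5,L7:
after L1 α=1: [121, 105, 180]
after L2 α=1/2: [187/2, 177, 225/2]
after L3 α=1/5: [597/5, 749/5, 576/5]
after L4 α=3/8: [639/4, 281/2, 1017/8]
after L5 α=1/2: [1063/8, 571/4, 2649/16]
after L7 α=2/3: [3079/24, 835/12, 3257/48]
→ [128, 70, 68]

(3,0) stack=L1,L2,L3,L4,L5,L8; from [0,0,0]:
after L1 α=1/4: [105/4, 3, 1/2]
after L2 α=1/8: [1047/32, 34, 439/16]
after L3 α=5/7: [18727/112, 149, 9199/56]
after L4 α=1/2: [35415/224, 319/2, 19615/112]
after L5 α=2/5: [27969/224, 1109/10, 23193/112]
after L8 α=5/6: [106369/1344, 4409/60, 134633/672]
rounded: [79, 73, 200]

(2,0) stack=L1,L2,L3,L4,L5,L8; from [0,0,0]:
L1 α=1: [121, 105, 180]
L2 α=1/2: [187/2, 177, 225/2]
L3 α=1/5: [597/5, 749/5, 576/5]
L4 α=3/8: [639/4, 281/2, 1017/8]
L5 α=1/2: [1063/8, 571/4, 2649/16]
L8 α=1/2: [2271/16, 987/8, 6313/32]
rounded: [142, 123, 197]


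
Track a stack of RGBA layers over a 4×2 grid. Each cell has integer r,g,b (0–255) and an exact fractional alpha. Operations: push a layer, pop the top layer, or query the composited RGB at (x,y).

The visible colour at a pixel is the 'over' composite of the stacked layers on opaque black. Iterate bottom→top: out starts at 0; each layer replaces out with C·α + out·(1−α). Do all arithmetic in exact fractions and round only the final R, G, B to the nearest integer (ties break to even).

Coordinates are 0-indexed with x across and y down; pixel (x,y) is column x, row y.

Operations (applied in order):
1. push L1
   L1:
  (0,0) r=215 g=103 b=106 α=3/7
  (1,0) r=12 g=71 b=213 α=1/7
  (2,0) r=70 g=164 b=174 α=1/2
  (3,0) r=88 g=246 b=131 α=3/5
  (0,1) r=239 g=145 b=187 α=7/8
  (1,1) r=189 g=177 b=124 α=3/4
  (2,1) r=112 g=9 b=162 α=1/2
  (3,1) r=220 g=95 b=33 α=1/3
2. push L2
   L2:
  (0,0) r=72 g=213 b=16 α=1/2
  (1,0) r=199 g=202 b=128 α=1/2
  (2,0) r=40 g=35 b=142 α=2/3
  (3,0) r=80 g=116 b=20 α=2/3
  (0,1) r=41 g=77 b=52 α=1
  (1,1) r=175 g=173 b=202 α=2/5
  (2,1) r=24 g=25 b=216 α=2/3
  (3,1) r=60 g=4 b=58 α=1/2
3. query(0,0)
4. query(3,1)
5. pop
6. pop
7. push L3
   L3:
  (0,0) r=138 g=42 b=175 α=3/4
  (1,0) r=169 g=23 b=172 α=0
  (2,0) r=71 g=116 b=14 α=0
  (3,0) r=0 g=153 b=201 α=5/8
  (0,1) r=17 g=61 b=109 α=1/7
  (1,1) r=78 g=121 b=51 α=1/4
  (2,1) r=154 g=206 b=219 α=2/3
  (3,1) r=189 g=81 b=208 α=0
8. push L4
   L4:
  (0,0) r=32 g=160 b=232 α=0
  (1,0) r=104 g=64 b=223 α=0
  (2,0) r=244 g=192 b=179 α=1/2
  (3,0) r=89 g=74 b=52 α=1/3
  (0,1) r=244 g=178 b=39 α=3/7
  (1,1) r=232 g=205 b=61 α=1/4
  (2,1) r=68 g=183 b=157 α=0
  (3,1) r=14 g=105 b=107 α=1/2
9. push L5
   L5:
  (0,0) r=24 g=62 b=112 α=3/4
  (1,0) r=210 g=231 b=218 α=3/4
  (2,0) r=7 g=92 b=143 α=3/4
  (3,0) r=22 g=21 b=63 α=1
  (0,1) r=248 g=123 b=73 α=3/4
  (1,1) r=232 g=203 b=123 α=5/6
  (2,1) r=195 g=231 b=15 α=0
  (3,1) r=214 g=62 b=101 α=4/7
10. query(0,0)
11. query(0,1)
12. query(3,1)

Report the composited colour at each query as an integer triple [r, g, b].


query (0,0) [L1,L2] — begin 0,0,0
+L1 (α=3/7) → [645/7, 309/7, 318/7]
+L2 (α=1/2) → [1149/14, 900/7, 215/7]
rounded: [82, 129, 31]

(3,1) stack=L1,L2; from [0,0,0]:
+L1 (α=1/3) → [220/3, 95/3, 11]
+L2 (α=1/2) → [200/3, 107/6, 69/2]
→ [67, 18, 34]

query (0,0) [L3,L4,L5] — begin 0,0,0
L3 α=3/4: [207/2, 63/2, 525/4]
L4 α=0: [207/2, 63/2, 525/4]
L5 α=3/4: [351/8, 435/8, 1869/16]
= [44, 54, 117]

(0,1) stack=L3,L4,L5; from [0,0,0]:
L3 α=1/7: [17/7, 61/7, 109/7]
L4 α=3/7: [5192/49, 3982/49, 1255/49]
L5 α=3/4: [10412/49, 22063/196, 5993/98]
rounded: [212, 113, 61]

query (3,1) [L3,L4,L5] — begin 0,0,0
after L3 α=0: [0, 0, 0]
after L4 α=1/2: [7, 105/2, 107/2]
after L5 α=4/7: [877/7, 811/14, 1129/14]
rounded: [125, 58, 81]


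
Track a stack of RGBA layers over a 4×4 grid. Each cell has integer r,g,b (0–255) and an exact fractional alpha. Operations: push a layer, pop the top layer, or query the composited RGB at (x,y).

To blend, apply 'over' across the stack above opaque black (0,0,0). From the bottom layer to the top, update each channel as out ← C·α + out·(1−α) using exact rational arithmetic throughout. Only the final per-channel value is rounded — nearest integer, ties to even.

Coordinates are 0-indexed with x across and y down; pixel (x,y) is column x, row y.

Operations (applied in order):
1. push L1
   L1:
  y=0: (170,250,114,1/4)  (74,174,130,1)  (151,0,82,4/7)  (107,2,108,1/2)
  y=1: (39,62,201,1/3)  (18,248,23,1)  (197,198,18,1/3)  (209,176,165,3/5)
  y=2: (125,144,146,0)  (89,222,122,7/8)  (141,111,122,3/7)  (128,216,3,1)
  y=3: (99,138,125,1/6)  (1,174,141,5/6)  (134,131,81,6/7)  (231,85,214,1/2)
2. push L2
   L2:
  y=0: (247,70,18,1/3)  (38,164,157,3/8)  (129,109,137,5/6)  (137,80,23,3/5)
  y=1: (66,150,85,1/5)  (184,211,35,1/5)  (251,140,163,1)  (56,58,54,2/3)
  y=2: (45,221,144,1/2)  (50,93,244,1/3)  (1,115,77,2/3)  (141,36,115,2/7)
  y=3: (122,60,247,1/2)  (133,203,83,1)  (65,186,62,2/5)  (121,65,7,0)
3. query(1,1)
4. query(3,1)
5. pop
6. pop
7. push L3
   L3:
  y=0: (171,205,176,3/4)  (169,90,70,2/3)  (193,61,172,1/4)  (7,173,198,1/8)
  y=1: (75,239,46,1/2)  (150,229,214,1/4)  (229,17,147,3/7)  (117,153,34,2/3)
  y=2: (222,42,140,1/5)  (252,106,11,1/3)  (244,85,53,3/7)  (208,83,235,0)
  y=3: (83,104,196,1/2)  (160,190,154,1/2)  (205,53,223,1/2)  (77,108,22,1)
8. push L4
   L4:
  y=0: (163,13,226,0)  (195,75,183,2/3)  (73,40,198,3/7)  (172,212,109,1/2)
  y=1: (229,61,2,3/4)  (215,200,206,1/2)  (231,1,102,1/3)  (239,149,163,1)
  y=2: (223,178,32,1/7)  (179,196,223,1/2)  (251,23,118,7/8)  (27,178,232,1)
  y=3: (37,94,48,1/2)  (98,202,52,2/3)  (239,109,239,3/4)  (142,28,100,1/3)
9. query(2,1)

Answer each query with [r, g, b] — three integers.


at x=1,y=1 over L1,L2:
after L1 α=1: [18, 248, 23]
after L2 α=1/5: [256/5, 1203/5, 127/5]
rounded: [51, 241, 25]

at x=3,y=1 over L1,L2:
+L1 (α=3/5) → [627/5, 528/5, 99]
+L2 (α=2/3) → [1187/15, 1108/15, 69]
rounded: [79, 74, 69]

at x=2,y=1 over L3,L4:
+L3 (α=3/7) → [687/7, 51/7, 63]
+L4 (α=1/3) → [997/7, 109/21, 76]
→ [142, 5, 76]


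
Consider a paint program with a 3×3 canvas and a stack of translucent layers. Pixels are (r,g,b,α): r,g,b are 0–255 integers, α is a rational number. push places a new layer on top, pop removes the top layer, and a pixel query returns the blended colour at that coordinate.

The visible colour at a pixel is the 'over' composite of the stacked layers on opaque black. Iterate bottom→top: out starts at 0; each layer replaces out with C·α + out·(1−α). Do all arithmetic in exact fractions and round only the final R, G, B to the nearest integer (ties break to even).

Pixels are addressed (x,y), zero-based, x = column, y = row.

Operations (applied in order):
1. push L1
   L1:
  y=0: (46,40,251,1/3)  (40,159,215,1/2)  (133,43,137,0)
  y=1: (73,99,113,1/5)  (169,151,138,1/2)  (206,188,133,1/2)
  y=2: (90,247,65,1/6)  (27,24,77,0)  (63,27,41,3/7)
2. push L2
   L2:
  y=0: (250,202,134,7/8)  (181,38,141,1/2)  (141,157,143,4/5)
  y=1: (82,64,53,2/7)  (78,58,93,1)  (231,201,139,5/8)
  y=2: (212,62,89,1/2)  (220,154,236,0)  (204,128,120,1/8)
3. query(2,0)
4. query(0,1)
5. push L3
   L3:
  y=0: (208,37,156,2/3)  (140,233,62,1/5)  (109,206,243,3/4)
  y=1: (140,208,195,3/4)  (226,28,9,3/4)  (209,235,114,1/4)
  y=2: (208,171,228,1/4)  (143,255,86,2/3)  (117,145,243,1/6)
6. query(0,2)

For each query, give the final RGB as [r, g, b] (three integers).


at x=2,y=0 over L1,L2:
after L1 α=0: [0, 0, 0]
after L2 α=4/5: [564/5, 628/5, 572/5]
rounded: [113, 126, 114]

(0,1) stack=L1,L2; from [0,0,0]:
+L1 (α=1/5) → [73/5, 99/5, 113/5]
+L2 (α=2/7) → [237/7, 227/7, 219/7]
→ [34, 32, 31]

query (0,2) [L1,L2,L3] — begin 0,0,0
L1 α=1/6: [15, 247/6, 65/6]
L2 α=1/2: [227/2, 619/12, 599/12]
L3 α=1/4: [1097/8, 1303/16, 1511/16]
→ [137, 81, 94]
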